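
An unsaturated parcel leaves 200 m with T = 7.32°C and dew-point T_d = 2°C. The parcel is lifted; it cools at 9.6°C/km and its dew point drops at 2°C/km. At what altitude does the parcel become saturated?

900 m

T and T_d converge at 9.6 − 2 = 7.6°C per km
Height above start = (7.32 − 2) / 7.6 = 0.7 km
LCL altitude = 200 m + 700 m = 900 m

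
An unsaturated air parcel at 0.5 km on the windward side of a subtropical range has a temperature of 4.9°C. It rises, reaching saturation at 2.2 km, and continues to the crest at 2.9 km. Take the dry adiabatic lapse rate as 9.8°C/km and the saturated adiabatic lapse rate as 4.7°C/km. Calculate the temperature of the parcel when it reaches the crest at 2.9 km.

-15.05°C

500 → 2200 m (dry, 9.8°C/km): ΔT = -9.8 × 1.7 = -16.66°C → T = -11.76°C
2200 → 2900 m (saturated, 4.7°C/km): ΔT = -4.7 × 0.7 = -3.29°C → T = -15.05°C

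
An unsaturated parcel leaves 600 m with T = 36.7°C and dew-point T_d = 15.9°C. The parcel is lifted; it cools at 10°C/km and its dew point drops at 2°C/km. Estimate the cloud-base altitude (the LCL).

T and T_d converge at 10 − 2 = 8°C per km
Height above start = (36.7 − 15.9) / 8 = 2.6 km
LCL altitude = 600 m + 2600 m = 3200 m

3200 m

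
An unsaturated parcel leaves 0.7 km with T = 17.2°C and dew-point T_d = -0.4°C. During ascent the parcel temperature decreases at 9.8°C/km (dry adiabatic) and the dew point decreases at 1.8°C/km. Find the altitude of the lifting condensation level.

T and T_d converge at 9.8 − 1.8 = 8°C per km
Height above start = (17.2 − (-0.4)) / 8 = 2.2 km
LCL altitude = 700 m + 2200 m = 2900 m

2.9 km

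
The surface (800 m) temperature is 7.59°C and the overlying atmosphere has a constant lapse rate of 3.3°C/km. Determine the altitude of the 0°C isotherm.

3100 m

Height above start = (7.59 − 0) / 3.3 = 2.3 km
Altitude = 800 m + 2300 m = 3100 m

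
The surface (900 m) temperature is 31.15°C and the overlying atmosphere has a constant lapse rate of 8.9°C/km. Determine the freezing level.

4400 m

Height above start = (31.15 − 0) / 8.9 = 3.5 km
Altitude = 900 m + 3500 m = 4400 m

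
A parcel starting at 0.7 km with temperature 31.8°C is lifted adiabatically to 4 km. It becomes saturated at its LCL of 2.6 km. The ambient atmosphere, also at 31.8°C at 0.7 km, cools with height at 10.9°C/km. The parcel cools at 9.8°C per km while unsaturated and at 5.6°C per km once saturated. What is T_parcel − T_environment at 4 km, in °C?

Parcel:
  Dry to 2600 m: -9.8 × 1.9 km = -18.62°C, so T = 13.18°C.
  Saturated to 4000 m: -5.6 × 1.4 km = -7.84°C, so T = 5.34°C.
Environment:
  Environment to 4000 m: -10.9 × 3.3 km = -35.97°C, so T = -4.17°C.
T_parcel − T_env = 5.34 − (-4.17) = +9.51°C

+9.51°C (parcel warmer than environment)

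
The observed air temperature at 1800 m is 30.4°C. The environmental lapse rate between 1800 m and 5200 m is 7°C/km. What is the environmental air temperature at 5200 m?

6.6°C

1800 → 5200 m (environmental, 7°C/km): ΔT = -7 × 3.4 = -23.8°C → T = 6.6°C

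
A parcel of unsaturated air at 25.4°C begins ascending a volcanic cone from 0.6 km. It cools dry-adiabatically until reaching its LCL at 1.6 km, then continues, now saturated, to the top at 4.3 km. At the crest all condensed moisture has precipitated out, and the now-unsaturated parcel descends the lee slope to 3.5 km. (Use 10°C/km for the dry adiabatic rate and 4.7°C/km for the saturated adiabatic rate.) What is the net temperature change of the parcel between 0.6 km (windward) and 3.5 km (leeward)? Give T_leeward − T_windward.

-14.69°C

Dry to 1600 m: -10 × 1 km = -10°C, so T = 15.4°C.
Saturated to 4300 m: -4.7 × 2.7 km = -12.69°C, so T = 2.71°C.
Dry descent to 3500 m: +10 × 0.8 km = +8°C, so T = 10.71°C.
Net change vs windward start: 10.71 − 25.4 = -14.69°C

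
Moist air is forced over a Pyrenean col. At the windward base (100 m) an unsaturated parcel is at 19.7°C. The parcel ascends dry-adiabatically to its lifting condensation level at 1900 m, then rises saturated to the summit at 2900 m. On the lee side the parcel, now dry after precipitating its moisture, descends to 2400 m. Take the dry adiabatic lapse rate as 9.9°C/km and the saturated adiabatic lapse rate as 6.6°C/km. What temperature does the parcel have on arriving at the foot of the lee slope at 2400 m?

Dry to 1900 m: -9.9 × 1.8 km = -17.82°C, so T = 1.88°C.
Saturated to 2900 m: -6.6 × 1 km = -6.6°C, so T = -4.72°C.
Dry descent to 2400 m: +9.9 × 0.5 km = +4.95°C, so T = 0.23°C.

0.23°C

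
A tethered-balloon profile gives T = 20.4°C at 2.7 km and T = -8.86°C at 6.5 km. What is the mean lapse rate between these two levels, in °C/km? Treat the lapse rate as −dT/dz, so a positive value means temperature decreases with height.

Γ = −ΔT/Δz = (20.4 − (-8.86)) / (6500 − 2700) m
  = 29.26°C / 3.8 km = 7.7°C/km

7.7°C/km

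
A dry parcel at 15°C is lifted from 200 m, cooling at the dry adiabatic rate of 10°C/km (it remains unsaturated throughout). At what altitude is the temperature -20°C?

3700 m

Height above start = (15 − (-20)) / 10 = 3.5 km
Altitude = 200 m + 3500 m = 3700 m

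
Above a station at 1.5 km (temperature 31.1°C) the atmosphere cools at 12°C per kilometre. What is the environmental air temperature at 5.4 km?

-15.7°C

1500–5400 m, environmental: Δz = 3.9 km ⇒ ΔT = -46.8°C; T = -15.7°C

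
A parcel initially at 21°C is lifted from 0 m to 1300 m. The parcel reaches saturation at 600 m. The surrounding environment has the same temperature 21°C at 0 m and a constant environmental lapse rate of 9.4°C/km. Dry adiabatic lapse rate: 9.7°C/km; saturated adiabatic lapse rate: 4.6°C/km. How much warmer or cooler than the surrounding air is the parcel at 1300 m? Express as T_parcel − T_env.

Parcel:
  0 → 600 m (dry, 9.7°C/km): ΔT = -9.7 × 0.6 = -5.82°C → T = 15.18°C
  600 → 1300 m (saturated, 4.6°C/km): ΔT = -4.6 × 0.7 = -3.22°C → T = 11.96°C
Environment:
  0 → 1300 m (environment, 9.4°C/km): ΔT = -9.4 × 1.3 = -12.22°C → T = 8.78°C
T_parcel − T_env = 11.96 − 8.78 = +3.18°C

+3.18°C (parcel warmer than environment)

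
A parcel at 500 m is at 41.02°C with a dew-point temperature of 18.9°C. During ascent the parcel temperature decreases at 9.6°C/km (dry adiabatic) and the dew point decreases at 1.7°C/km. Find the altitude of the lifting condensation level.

3300 m

T and T_d converge at 9.6 − 1.7 = 7.9°C per km
Height above start = (41.02 − 18.9) / 7.9 = 2.8 km
LCL altitude = 500 m + 2800 m = 3300 m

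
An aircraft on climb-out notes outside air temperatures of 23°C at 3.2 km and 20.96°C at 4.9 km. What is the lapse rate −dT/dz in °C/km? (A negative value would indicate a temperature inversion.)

1.2°C/km

Γ = −ΔT/Δz = (23 − 20.96) / (4900 − 3200) m
  = 2.04°C / 1.7 km = 1.2°C/km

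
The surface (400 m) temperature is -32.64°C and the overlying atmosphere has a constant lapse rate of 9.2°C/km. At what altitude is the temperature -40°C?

Height above start = (-32.64 − (-40)) / 9.2 = 0.8 km
Altitude = 400 m + 800 m = 1200 m

1200 m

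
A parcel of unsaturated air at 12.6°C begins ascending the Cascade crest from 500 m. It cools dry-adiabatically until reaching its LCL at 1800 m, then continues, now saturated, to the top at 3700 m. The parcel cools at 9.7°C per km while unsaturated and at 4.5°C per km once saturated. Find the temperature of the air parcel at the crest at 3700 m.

-8.56°C

From 500 m to 1800 m (dry): cools by 9.7 × 1.3 = 12.61°C, giving -0.01°C.
From 1800 m to 3700 m (saturated): cools by 4.5 × 1.9 = 8.55°C, giving -8.56°C.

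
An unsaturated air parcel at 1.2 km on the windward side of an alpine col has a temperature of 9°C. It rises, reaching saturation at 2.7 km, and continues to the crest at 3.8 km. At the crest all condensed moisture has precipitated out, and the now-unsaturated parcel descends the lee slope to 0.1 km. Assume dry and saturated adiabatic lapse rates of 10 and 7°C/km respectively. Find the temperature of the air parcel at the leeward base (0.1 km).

23.3°C

From 1200 m to 2700 m (dry): cools by 10 × 1.5 = 15°C, giving -6°C.
From 2700 m to 3800 m (saturated): cools by 7 × 1.1 = 7.7°C, giving -13.7°C.
From 3800 m to 100 m (dry descent): warms by 10 × 3.7 = 37°C, giving 23.3°C.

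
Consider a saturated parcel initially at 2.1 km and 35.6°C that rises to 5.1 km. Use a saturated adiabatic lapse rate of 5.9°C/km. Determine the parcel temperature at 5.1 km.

17.9°C

2100–5100 m, saturated adiabatic: Δz = 3 km ⇒ ΔT = -17.7°C; T = 17.9°C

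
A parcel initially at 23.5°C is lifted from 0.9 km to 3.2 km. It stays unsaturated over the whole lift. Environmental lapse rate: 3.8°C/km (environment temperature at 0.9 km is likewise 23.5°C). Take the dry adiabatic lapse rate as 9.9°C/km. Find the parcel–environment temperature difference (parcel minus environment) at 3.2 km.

Parcel:
  From 900 m to 3200 m (dry): cools by 9.9 × 2.3 = 22.77°C, giving 0.73°C.
Environment:
  From 900 m to 3200 m (environment): cools by 3.8 × 2.3 = 8.74°C, giving 14.76°C.
T_parcel − T_env = 0.73 − 14.76 = -14.03°C

-14.03°C (parcel cooler than environment)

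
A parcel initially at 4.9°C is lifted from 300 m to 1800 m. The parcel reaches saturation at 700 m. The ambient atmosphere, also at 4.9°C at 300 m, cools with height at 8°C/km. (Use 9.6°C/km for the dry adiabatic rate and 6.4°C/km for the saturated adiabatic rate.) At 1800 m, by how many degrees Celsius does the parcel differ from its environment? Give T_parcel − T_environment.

+1.12°C (parcel warmer than environment)

Parcel:
  300 → 700 m (dry, 9.6°C/km): ΔT = -9.6 × 0.4 = -3.84°C → T = 1.06°C
  700 → 1800 m (saturated, 6.4°C/km): ΔT = -6.4 × 1.1 = -7.04°C → T = -5.98°C
Environment:
  300 → 1800 m (environment, 8°C/km): ΔT = -8 × 1.5 = -12°C → T = -7.1°C
T_parcel − T_env = -5.98 − (-7.1) = +1.12°C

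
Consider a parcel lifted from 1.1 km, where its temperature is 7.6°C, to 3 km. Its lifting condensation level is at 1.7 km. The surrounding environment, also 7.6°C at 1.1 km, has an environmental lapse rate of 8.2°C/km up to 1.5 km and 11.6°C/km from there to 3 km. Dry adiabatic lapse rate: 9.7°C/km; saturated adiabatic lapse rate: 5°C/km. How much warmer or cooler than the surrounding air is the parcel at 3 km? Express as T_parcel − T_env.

Parcel:
  Dry to 1700 m: -9.7 × 0.6 km = -5.82°C, so T = 1.78°C.
  Saturated to 3000 m: -5 × 1.3 km = -6.5°C, so T = -4.72°C.
Environment:
  Environment, lower layer to 1500 m: -8.2 × 0.4 km = -3.28°C, so T = 4.32°C.
  Environment, upper layer to 3000 m: -11.6 × 1.5 km = -17.4°C, so T = -13.08°C.
T_parcel − T_env = -4.72 − (-13.08) = +8.36°C

+8.36°C (parcel warmer than environment)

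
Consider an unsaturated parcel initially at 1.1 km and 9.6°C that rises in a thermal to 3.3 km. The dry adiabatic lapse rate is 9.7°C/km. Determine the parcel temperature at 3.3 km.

1100–3300 m, dry adiabatic: Δz = 2.2 km ⇒ ΔT = -21.34°C; T = -11.74°C

-11.74°C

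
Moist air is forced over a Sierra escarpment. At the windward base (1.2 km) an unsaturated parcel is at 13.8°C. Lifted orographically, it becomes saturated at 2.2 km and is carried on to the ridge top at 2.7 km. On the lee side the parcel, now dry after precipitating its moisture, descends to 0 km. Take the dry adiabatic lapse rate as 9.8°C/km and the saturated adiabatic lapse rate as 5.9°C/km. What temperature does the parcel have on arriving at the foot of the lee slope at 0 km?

From 1200 m to 2200 m (dry): cools by 9.8 × 1 = 9.8°C, giving 4°C.
From 2200 m to 2700 m (saturated): cools by 5.9 × 0.5 = 2.95°C, giving 1.05°C.
From 2700 m to 0 m (dry descent): warms by 9.8 × 2.7 = 26.46°C, giving 27.51°C.

27.51°C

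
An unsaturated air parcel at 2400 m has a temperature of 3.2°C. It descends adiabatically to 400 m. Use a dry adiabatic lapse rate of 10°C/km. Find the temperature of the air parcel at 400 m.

23.2°C

From 2400 m to 400 m (dry adiabatic): warms by 10 × 2 = 20°C, giving 23.2°C.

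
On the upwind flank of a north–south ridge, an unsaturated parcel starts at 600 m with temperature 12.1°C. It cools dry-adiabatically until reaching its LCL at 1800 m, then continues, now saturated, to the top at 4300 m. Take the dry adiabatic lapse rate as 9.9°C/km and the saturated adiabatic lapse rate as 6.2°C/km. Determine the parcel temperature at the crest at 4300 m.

-15.28°C

600–1800 m, dry: Δz = 1.2 km ⇒ ΔT = -11.88°C; T = 0.22°C
1800–4300 m, saturated: Δz = 2.5 km ⇒ ΔT = -15.5°C; T = -15.28°C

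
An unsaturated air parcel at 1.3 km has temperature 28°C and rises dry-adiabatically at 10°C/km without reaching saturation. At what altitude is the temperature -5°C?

Height above start = (28 − (-5)) / 10 = 3.3 km
Altitude = 1300 m + 3300 m = 4600 m

4.6 km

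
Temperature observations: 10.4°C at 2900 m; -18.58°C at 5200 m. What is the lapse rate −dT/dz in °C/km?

12.6°C/km

Γ = −ΔT/Δz = (10.4 − (-18.58)) / (5200 − 2900) m
  = 28.98°C / 2.3 km = 12.6°C/km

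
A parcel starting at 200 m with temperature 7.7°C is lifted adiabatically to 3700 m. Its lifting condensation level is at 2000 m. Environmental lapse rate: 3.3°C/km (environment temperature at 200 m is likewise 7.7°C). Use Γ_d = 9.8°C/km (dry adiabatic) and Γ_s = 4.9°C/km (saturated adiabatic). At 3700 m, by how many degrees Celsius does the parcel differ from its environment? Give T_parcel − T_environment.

-14.42°C (parcel cooler than environment)

Parcel:
  200–2000 m, dry: Δz = 1.8 km ⇒ ΔT = -17.64°C; T = -9.94°C
  2000–3700 m, saturated: Δz = 1.7 km ⇒ ΔT = -8.33°C; T = -18.27°C
Environment:
  200–3700 m, environment: Δz = 3.5 km ⇒ ΔT = -11.55°C; T = -3.85°C
T_parcel − T_env = -18.27 − (-3.85) = -14.42°C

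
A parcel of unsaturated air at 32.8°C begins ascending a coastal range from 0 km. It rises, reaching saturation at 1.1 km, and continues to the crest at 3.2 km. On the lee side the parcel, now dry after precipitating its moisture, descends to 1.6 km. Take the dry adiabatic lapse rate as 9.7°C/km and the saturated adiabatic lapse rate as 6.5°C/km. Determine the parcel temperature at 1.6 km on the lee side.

Dry to 1100 m: -9.7 × 1.1 km = -10.67°C, so T = 22.13°C.
Saturated to 3200 m: -6.5 × 2.1 km = -13.65°C, so T = 8.48°C.
Dry descent to 1600 m: +9.7 × 1.6 km = +15.52°C, so T = 24°C.

24°C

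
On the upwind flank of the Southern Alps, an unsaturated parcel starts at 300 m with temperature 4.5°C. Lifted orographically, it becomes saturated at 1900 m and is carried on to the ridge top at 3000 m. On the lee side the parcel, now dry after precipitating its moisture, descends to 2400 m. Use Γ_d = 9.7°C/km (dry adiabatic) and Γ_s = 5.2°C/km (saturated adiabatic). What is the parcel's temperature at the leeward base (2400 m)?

-10.92°C

300 → 1900 m (dry, 9.7°C/km): ΔT = -9.7 × 1.6 = -15.52°C → T = -11.02°C
1900 → 3000 m (saturated, 5.2°C/km): ΔT = -5.2 × 1.1 = -5.72°C → T = -16.74°C
3000 → 2400 m (dry descent, 9.7°C/km): ΔT = +9.7 × 0.6 = +5.82°C → T = -10.92°C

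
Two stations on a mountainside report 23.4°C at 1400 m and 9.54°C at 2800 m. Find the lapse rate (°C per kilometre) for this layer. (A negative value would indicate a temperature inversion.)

9.9°C/km

Γ = −ΔT/Δz = (23.4 − 9.54) / (2800 − 1400) m
  = 13.86°C / 1.4 km = 9.9°C/km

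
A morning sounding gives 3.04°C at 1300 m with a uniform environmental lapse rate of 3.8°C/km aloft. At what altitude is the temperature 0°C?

Height above start = (3.04 − 0) / 3.8 = 0.8 km
Altitude = 1300 m + 800 m = 2100 m

2100 m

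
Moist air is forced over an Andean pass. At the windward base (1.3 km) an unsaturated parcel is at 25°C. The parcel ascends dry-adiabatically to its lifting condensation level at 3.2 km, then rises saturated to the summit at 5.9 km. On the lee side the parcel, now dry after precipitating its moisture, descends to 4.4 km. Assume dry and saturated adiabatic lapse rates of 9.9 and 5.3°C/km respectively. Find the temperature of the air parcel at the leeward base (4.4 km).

From 1300 m to 3200 m (dry): cools by 9.9 × 1.9 = 18.81°C, giving 6.19°C.
From 3200 m to 5900 m (saturated): cools by 5.3 × 2.7 = 14.31°C, giving -8.12°C.
From 5900 m to 4400 m (dry descent): warms by 9.9 × 1.5 = 14.85°C, giving 6.73°C.

6.73°C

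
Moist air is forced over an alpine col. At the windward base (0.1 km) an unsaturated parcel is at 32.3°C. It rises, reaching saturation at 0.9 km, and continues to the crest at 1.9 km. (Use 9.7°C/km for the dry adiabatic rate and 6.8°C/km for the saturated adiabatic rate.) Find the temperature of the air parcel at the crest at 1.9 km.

100 → 900 m (dry, 9.7°C/km): ΔT = -9.7 × 0.8 = -7.76°C → T = 24.54°C
900 → 1900 m (saturated, 6.8°C/km): ΔT = -6.8 × 1 = -6.8°C → T = 17.74°C

17.74°C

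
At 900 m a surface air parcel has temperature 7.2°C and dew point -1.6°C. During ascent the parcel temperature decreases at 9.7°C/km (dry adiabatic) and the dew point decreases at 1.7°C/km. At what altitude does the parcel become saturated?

T and T_d converge at 9.7 − 1.7 = 8°C per km
Height above start = (7.2 − (-1.6)) / 8 = 1.1 km
LCL altitude = 900 m + 1100 m = 2000 m

2000 m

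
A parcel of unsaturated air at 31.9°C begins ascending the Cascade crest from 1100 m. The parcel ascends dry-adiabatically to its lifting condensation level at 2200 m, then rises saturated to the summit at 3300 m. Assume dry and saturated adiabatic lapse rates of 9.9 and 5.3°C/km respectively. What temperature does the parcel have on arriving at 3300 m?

Dry to 2200 m: -9.9 × 1.1 km = -10.89°C, so T = 21.01°C.
Saturated to 3300 m: -5.3 × 1.1 km = -5.83°C, so T = 15.18°C.

15.18°C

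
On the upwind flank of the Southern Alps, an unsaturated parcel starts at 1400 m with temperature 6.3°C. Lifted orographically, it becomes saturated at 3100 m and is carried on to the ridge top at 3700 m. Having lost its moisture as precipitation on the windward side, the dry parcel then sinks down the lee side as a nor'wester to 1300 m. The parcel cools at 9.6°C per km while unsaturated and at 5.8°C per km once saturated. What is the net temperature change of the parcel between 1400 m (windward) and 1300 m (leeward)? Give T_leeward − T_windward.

1400–3100 m, dry: Δz = 1.7 km ⇒ ΔT = -16.32°C; T = -10.02°C
3100–3700 m, saturated: Δz = 0.6 km ⇒ ΔT = -3.48°C; T = -13.5°C
3700–1300 m, dry descent: Δz = 2.4 km ⇒ ΔT = +23.04°C; T = 9.54°C
Net change vs windward start: 9.54 − 6.3 = +3.24°C

+3.24°C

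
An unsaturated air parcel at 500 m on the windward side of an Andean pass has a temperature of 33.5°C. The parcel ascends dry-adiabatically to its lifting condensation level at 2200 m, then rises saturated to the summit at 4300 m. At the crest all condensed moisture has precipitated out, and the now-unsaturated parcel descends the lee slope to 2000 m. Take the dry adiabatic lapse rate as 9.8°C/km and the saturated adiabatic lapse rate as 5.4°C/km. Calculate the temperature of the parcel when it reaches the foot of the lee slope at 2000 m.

500–2200 m, dry: Δz = 1.7 km ⇒ ΔT = -16.66°C; T = 16.84°C
2200–4300 m, saturated: Δz = 2.1 km ⇒ ΔT = -11.34°C; T = 5.5°C
4300–2000 m, dry descent: Δz = 2.3 km ⇒ ΔT = +22.54°C; T = 28.04°C

28.04°C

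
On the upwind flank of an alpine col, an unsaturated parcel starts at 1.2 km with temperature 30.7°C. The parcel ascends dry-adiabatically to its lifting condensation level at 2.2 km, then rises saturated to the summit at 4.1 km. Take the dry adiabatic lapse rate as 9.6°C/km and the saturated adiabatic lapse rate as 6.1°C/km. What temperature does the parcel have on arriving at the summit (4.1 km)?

9.51°C

1200–2200 m, dry: Δz = 1 km ⇒ ΔT = -9.6°C; T = 21.1°C
2200–4100 m, saturated: Δz = 1.9 km ⇒ ΔT = -11.59°C; T = 9.51°C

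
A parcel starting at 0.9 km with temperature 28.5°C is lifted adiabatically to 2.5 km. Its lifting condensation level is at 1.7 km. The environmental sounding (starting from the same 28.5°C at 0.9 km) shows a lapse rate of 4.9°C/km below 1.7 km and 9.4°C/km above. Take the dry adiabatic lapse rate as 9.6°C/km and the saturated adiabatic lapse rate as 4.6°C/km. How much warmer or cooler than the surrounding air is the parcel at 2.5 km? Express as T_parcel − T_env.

+0.08°C (parcel warmer than environment)

Parcel:
  900–1700 m, dry: Δz = 0.8 km ⇒ ΔT = -7.68°C; T = 20.82°C
  1700–2500 m, saturated: Δz = 0.8 km ⇒ ΔT = -3.68°C; T = 17.14°C
Environment:
  900–1700 m, environment, lower layer: Δz = 0.8 km ⇒ ΔT = -3.92°C; T = 24.58°C
  1700–2500 m, environment, upper layer: Δz = 0.8 km ⇒ ΔT = -7.52°C; T = 17.06°C
T_parcel − T_env = 17.14 − 17.06 = +0.08°C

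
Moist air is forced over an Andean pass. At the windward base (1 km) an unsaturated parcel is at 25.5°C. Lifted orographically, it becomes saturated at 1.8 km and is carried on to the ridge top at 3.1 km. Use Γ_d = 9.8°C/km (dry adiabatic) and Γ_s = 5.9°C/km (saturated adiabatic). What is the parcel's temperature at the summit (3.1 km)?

1000–1800 m, dry: Δz = 0.8 km ⇒ ΔT = -7.84°C; T = 17.66°C
1800–3100 m, saturated: Δz = 1.3 km ⇒ ΔT = -7.67°C; T = 9.99°C

9.99°C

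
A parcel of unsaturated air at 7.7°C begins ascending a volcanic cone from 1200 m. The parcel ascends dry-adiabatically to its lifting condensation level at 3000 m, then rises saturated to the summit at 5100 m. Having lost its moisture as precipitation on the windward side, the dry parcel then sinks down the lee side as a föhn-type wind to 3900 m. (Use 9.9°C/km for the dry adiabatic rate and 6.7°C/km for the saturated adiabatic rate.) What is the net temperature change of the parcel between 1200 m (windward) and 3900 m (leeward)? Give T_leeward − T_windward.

-20.01°C

1200–3000 m, dry: Δz = 1.8 km ⇒ ΔT = -17.82°C; T = -10.12°C
3000–5100 m, saturated: Δz = 2.1 km ⇒ ΔT = -14.07°C; T = -24.19°C
5100–3900 m, dry descent: Δz = 1.2 km ⇒ ΔT = +11.88°C; T = -12.31°C
Net change vs windward start: -12.31 − 7.7 = -20.01°C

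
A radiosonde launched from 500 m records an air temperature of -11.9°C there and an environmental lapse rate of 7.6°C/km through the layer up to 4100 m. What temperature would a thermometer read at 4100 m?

-39.26°C

From 500 m to 4100 m (environmental): cools by 7.6 × 3.6 = 27.36°C, giving -39.26°C.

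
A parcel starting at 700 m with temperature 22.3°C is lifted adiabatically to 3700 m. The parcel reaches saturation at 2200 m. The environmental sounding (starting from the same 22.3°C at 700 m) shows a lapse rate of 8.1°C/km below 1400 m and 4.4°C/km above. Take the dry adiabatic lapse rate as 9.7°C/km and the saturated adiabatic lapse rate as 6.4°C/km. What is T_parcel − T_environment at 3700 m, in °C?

Parcel:
  700 → 2200 m (dry, 9.7°C/km): ΔT = -9.7 × 1.5 = -14.55°C → T = 7.75°C
  2200 → 3700 m (saturated, 6.4°C/km): ΔT = -6.4 × 1.5 = -9.6°C → T = -1.85°C
Environment:
  700 → 1400 m (environment, lower layer, 8.1°C/km): ΔT = -8.1 × 0.7 = -5.67°C → T = 16.63°C
  1400 → 3700 m (environment, upper layer, 4.4°C/km): ΔT = -4.4 × 2.3 = -10.12°C → T = 6.51°C
T_parcel − T_env = -1.85 − 6.51 = -8.36°C

-8.36°C (parcel cooler than environment)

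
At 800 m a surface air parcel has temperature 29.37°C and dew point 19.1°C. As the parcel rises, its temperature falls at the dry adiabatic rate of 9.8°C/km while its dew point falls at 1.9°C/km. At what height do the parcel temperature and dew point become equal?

T and T_d converge at 9.8 − 1.9 = 7.9°C per km
Height above start = (29.37 − 19.1) / 7.9 = 1.3 km
LCL altitude = 800 m + 1300 m = 2100 m

2100 m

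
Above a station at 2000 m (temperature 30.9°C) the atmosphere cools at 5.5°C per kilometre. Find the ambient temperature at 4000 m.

19.9°C

From 2000 m to 4000 m (environmental): cools by 5.5 × 2 = 11°C, giving 19.9°C.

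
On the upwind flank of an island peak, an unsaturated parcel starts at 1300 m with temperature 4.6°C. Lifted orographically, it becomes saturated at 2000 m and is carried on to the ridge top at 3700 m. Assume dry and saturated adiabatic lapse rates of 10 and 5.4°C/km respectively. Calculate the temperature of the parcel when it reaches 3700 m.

-11.58°C

1300 → 2000 m (dry, 10°C/km): ΔT = -10 × 0.7 = -7°C → T = -2.4°C
2000 → 3700 m (saturated, 5.4°C/km): ΔT = -5.4 × 1.7 = -9.18°C → T = -11.58°C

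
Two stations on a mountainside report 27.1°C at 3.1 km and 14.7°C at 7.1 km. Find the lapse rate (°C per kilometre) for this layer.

Γ = −ΔT/Δz = (27.1 − 14.7) / (7100 − 3100) m
  = 12.4°C / 4 km = 3.1°C/km

3.1°C/km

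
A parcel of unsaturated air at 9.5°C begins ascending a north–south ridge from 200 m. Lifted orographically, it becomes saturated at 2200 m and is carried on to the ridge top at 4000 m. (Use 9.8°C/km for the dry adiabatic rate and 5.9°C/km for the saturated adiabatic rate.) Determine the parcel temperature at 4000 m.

-20.72°C

From 200 m to 2200 m (dry): cools by 9.8 × 2 = 19.6°C, giving -10.1°C.
From 2200 m to 4000 m (saturated): cools by 5.9 × 1.8 = 10.62°C, giving -20.72°C.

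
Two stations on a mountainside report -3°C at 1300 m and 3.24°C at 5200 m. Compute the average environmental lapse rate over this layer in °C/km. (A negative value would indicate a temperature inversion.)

Γ = −ΔT/Δz = (-3 − 3.24) / (5200 − 1300) m
  = -6.24°C / 3.9 km = -1.6°C/km

-1.6°C/km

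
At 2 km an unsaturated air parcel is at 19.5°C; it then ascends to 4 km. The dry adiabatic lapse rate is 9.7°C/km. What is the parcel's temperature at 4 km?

0.1°C

2000 → 4000 m (dry adiabatic, 9.7°C/km): ΔT = -9.7 × 2 = -19.4°C → T = 0.1°C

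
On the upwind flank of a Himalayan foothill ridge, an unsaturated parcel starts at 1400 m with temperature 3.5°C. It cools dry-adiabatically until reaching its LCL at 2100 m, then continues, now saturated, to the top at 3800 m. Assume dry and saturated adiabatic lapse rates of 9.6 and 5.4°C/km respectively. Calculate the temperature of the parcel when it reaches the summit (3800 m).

From 1400 m to 2100 m (dry): cools by 9.6 × 0.7 = 6.72°C, giving -3.22°C.
From 2100 m to 3800 m (saturated): cools by 5.4 × 1.7 = 9.18°C, giving -12.4°C.

-12.4°C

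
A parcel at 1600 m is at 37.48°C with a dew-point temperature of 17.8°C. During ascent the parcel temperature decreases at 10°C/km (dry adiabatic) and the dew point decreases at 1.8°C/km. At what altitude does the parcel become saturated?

4000 m

T and T_d converge at 10 − 1.8 = 8.2°C per km
Height above start = (37.48 − 17.8) / 8.2 = 2.4 km
LCL altitude = 1600 m + 2400 m = 4000 m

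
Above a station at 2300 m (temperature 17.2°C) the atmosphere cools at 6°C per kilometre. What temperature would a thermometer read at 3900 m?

7.6°C

2300 → 3900 m (environmental, 6°C/km): ΔT = -6 × 1.6 = -9.6°C → T = 7.6°C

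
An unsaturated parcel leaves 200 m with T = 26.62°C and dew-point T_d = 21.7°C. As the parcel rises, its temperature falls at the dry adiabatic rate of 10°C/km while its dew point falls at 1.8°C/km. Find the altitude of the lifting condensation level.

800 m

T and T_d converge at 10 − 1.8 = 8.2°C per km
Height above start = (26.62 − 21.7) / 8.2 = 0.6 km
LCL altitude = 200 m + 600 m = 800 m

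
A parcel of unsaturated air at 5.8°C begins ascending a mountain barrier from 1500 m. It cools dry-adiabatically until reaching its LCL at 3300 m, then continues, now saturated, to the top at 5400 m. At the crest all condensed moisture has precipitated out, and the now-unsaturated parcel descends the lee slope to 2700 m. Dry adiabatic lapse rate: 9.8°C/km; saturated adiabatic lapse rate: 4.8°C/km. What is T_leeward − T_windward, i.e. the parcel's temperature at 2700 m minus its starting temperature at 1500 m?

1500 → 3300 m (dry, 9.8°C/km): ΔT = -9.8 × 1.8 = -17.64°C → T = -11.84°C
3300 → 5400 m (saturated, 4.8°C/km): ΔT = -4.8 × 2.1 = -10.08°C → T = -21.92°C
5400 → 2700 m (dry descent, 9.8°C/km): ΔT = +9.8 × 2.7 = +26.46°C → T = 4.54°C
Net change vs windward start: 4.54 − 5.8 = -1.26°C

-1.26°C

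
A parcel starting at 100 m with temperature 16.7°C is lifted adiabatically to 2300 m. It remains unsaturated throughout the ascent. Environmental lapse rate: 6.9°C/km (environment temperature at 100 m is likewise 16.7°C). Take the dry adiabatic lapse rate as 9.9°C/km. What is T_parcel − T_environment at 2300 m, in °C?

-6.6°C (parcel cooler than environment)

Parcel:
  From 100 m to 2300 m (dry): cools by 9.9 × 2.2 = 21.78°C, giving -5.08°C.
Environment:
  From 100 m to 2300 m (environment): cools by 6.9 × 2.2 = 15.18°C, giving 1.52°C.
T_parcel − T_env = -5.08 − 1.52 = -6.6°C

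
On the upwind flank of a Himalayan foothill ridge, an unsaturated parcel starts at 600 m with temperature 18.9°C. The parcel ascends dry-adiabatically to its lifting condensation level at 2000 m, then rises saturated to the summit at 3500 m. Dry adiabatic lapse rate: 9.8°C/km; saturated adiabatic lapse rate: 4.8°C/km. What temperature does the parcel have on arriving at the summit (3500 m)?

-2.02°C

From 600 m to 2000 m (dry): cools by 9.8 × 1.4 = 13.72°C, giving 5.18°C.
From 2000 m to 3500 m (saturated): cools by 4.8 × 1.5 = 7.2°C, giving -2.02°C.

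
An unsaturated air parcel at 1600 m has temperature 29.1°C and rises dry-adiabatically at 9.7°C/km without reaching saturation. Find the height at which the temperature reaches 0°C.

Height above start = (29.1 − 0) / 9.7 = 3 km
Altitude = 1600 m + 3000 m = 4600 m

4600 m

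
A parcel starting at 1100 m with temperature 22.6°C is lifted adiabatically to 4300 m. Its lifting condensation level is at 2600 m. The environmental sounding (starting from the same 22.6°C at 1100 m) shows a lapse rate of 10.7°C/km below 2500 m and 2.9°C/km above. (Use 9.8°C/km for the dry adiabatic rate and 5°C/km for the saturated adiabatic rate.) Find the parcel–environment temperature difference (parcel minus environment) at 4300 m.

Parcel:
  From 1100 m to 2600 m (dry): cools by 9.8 × 1.5 = 14.7°C, giving 7.9°C.
  From 2600 m to 4300 m (saturated): cools by 5 × 1.7 = 8.5°C, giving -0.6°C.
Environment:
  From 1100 m to 2500 m (environment, lower layer): cools by 10.7 × 1.4 = 14.98°C, giving 7.62°C.
  From 2500 m to 4300 m (environment, upper layer): cools by 2.9 × 1.8 = 5.22°C, giving 2.4°C.
T_parcel − T_env = -0.6 − 2.4 = -3°C

-3°C (parcel cooler than environment)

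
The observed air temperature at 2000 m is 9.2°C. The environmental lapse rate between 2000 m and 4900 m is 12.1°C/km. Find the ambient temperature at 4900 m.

2000 → 4900 m (environmental, 12.1°C/km): ΔT = -12.1 × 2.9 = -35.09°C → T = -25.89°C

-25.89°C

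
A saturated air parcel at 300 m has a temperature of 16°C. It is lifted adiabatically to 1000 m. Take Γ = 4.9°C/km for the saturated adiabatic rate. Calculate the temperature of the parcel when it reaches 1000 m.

Saturated adiabatic to 1000 m: -4.9 × 0.7 km = -3.43°C, so T = 12.57°C.

12.57°C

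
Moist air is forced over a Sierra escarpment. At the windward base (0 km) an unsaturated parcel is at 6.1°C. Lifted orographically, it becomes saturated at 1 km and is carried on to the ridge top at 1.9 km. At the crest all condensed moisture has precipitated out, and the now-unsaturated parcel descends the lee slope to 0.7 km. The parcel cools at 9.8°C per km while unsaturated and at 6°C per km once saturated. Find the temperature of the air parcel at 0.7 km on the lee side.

From 0 m to 1000 m (dry): cools by 9.8 × 1 = 9.8°C, giving -3.7°C.
From 1000 m to 1900 m (saturated): cools by 6 × 0.9 = 5.4°C, giving -9.1°C.
From 1900 m to 700 m (dry descent): warms by 9.8 × 1.2 = 11.76°C, giving 2.66°C.

2.66°C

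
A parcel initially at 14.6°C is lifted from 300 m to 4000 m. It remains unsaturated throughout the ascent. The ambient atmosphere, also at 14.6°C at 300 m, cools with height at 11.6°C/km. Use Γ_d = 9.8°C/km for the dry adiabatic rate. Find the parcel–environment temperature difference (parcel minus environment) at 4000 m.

Parcel:
  Dry to 4000 m: -9.8 × 3.7 km = -36.26°C, so T = -21.66°C.
Environment:
  Environment to 4000 m: -11.6 × 3.7 km = -42.92°C, so T = -28.32°C.
T_parcel − T_env = -21.66 − (-28.32) = +6.66°C

+6.66°C (parcel warmer than environment)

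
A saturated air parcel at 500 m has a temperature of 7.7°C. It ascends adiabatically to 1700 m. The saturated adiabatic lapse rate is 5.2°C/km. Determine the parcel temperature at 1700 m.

1.46°C

From 500 m to 1700 m (saturated adiabatic): cools by 5.2 × 1.2 = 6.24°C, giving 1.46°C.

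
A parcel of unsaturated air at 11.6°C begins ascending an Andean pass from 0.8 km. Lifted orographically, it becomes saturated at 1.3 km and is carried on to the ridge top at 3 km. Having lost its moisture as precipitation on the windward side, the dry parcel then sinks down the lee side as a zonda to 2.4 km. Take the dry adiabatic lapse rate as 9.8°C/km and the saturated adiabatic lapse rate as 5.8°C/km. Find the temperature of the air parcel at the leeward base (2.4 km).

2.72°C

800 → 1300 m (dry, 9.8°C/km): ΔT = -9.8 × 0.5 = -4.9°C → T = 6.7°C
1300 → 3000 m (saturated, 5.8°C/km): ΔT = -5.8 × 1.7 = -9.86°C → T = -3.16°C
3000 → 2400 m (dry descent, 9.8°C/km): ΔT = +9.8 × 0.6 = +5.88°C → T = 2.72°C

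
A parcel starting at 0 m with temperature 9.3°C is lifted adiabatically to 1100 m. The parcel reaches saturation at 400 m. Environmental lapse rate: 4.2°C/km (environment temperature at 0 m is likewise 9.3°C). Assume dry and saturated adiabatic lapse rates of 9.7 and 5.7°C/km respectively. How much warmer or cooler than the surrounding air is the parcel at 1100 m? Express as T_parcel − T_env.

Parcel:
  Dry to 400 m: -9.7 × 0.4 km = -3.88°C, so T = 5.42°C.
  Saturated to 1100 m: -5.7 × 0.7 km = -3.99°C, so T = 1.43°C.
Environment:
  Environment to 1100 m: -4.2 × 1.1 km = -4.62°C, so T = 4.68°C.
T_parcel − T_env = 1.43 − 4.68 = -3.25°C

-3.25°C (parcel cooler than environment)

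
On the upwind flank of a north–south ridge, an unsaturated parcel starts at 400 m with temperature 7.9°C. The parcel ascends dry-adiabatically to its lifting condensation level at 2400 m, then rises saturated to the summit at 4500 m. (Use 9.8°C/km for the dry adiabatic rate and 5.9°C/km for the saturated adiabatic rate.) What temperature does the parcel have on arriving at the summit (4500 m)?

Dry to 2400 m: -9.8 × 2 km = -19.6°C, so T = -11.7°C.
Saturated to 4500 m: -5.9 × 2.1 km = -12.39°C, so T = -24.09°C.

-24.09°C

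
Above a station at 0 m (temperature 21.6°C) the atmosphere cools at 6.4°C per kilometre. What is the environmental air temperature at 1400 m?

12.64°C

From 0 m to 1400 m (environmental): cools by 6.4 × 1.4 = 8.96°C, giving 12.64°C.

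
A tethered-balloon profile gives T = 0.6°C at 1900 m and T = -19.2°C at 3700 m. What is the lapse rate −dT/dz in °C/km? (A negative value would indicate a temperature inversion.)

Γ = −ΔT/Δz = (0.6 − (-19.2)) / (3700 − 1900) m
  = 19.8°C / 1.8 km = 11°C/km

11°C/km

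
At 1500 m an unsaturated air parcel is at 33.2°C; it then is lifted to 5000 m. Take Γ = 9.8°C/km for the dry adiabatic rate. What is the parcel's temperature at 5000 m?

1500 → 5000 m (dry adiabatic, 9.8°C/km): ΔT = -9.8 × 3.5 = -34.3°C → T = -1.1°C

-1.1°C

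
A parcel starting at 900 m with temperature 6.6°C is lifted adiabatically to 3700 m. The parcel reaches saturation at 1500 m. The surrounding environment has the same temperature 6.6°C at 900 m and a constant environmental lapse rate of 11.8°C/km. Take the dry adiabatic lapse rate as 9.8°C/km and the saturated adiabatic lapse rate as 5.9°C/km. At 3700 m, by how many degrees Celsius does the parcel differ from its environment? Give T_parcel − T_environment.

Parcel:
  From 900 m to 1500 m (dry): cools by 9.8 × 0.6 = 5.88°C, giving 0.72°C.
  From 1500 m to 3700 m (saturated): cools by 5.9 × 2.2 = 12.98°C, giving -12.26°C.
Environment:
  From 900 m to 3700 m (environment): cools by 11.8 × 2.8 = 33.04°C, giving -26.44°C.
T_parcel − T_env = -12.26 − (-26.44) = +14.18°C

+14.18°C (parcel warmer than environment)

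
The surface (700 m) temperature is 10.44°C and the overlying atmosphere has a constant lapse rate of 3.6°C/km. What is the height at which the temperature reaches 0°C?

3600 m

Height above start = (10.44 − 0) / 3.6 = 2.9 km
Altitude = 700 m + 2900 m = 3600 m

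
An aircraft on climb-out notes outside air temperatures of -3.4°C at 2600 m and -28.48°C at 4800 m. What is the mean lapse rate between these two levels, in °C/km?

Γ = −ΔT/Δz = (-3.4 − (-28.48)) / (4800 − 2600) m
  = 25.08°C / 2.2 km = 11.4°C/km

11.4°C/km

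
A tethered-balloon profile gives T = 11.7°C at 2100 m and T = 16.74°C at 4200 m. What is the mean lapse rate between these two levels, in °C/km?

Γ = −ΔT/Δz = (11.7 − 16.74) / (4200 − 2100) m
  = -5.04°C / 2.1 km = -2.4°C/km

-2.4°C/km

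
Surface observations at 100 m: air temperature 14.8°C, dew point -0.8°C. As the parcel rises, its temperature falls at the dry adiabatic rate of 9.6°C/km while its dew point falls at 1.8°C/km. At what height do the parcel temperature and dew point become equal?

T and T_d converge at 9.6 − 1.8 = 7.8°C per km
Height above start = (14.8 − (-0.8)) / 7.8 = 2 km
LCL altitude = 100 m + 2000 m = 2100 m

2100 m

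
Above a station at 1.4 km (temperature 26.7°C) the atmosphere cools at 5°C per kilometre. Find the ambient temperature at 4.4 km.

1400–4400 m, environmental: Δz = 3 km ⇒ ΔT = -15°C; T = 11.7°C

11.7°C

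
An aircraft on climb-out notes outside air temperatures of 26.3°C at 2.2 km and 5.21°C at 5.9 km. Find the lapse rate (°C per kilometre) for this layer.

5.7°C/km

Γ = −ΔT/Δz = (26.3 − 5.21) / (5900 − 2200) m
  = 21.09°C / 3.7 km = 5.7°C/km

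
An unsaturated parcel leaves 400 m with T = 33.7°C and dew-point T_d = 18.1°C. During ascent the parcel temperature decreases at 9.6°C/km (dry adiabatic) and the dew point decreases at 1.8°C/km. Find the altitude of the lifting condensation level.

2400 m

T and T_d converge at 9.6 − 1.8 = 7.8°C per km
Height above start = (33.7 − 18.1) / 7.8 = 2 km
LCL altitude = 400 m + 2000 m = 2400 m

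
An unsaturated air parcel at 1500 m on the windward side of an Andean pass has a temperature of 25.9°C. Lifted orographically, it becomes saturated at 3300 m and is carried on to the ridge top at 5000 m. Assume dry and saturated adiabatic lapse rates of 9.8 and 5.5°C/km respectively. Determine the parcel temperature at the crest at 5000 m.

-1.09°C

1500–3300 m, dry: Δz = 1.8 km ⇒ ΔT = -17.64°C; T = 8.26°C
3300–5000 m, saturated: Δz = 1.7 km ⇒ ΔT = -9.35°C; T = -1.09°C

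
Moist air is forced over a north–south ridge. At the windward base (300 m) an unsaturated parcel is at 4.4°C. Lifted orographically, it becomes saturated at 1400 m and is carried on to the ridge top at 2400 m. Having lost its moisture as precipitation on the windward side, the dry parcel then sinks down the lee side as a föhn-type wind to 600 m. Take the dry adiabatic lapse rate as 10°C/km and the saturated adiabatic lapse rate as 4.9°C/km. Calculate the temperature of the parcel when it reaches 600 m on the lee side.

300 → 1400 m (dry, 10°C/km): ΔT = -10 × 1.1 = -11°C → T = -6.6°C
1400 → 2400 m (saturated, 4.9°C/km): ΔT = -4.9 × 1 = -4.9°C → T = -11.5°C
2400 → 600 m (dry descent, 10°C/km): ΔT = +10 × 1.8 = +18°C → T = 6.5°C

6.5°C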